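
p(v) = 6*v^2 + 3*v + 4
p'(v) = 12*v + 3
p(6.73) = 295.95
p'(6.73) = 83.76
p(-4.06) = 90.72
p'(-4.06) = -45.72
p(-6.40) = 230.56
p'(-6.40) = -73.80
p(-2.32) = 29.33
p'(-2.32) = -24.84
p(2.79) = 59.07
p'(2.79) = 36.48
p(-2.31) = 29.09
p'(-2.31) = -24.72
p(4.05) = 114.56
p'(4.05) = 51.60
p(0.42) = 6.32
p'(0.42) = 8.04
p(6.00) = 238.00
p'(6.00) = 75.00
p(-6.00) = 202.00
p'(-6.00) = -69.00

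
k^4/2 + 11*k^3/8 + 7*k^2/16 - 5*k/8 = k*(k/2 + 1)*(k - 1/2)*(k + 5/4)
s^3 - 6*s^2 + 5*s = s*(s - 5)*(s - 1)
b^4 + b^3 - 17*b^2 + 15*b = b*(b - 3)*(b - 1)*(b + 5)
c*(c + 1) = c^2 + c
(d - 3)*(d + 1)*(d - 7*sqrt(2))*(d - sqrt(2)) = d^4 - 8*sqrt(2)*d^3 - 2*d^3 + 11*d^2 + 16*sqrt(2)*d^2 - 28*d + 24*sqrt(2)*d - 42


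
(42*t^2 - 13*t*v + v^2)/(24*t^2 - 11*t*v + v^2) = (42*t^2 - 13*t*v + v^2)/(24*t^2 - 11*t*v + v^2)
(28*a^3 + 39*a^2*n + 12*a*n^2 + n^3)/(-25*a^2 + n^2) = (-28*a^3 - 39*a^2*n - 12*a*n^2 - n^3)/(25*a^2 - n^2)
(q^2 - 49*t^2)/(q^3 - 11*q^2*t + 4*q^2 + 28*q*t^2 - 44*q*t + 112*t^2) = (q + 7*t)/(q^2 - 4*q*t + 4*q - 16*t)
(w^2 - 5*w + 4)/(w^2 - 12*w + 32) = (w - 1)/(w - 8)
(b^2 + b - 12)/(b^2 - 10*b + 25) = (b^2 + b - 12)/(b^2 - 10*b + 25)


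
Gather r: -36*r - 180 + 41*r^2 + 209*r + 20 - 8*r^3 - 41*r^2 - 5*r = -8*r^3 + 168*r - 160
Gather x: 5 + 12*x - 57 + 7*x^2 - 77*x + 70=7*x^2 - 65*x + 18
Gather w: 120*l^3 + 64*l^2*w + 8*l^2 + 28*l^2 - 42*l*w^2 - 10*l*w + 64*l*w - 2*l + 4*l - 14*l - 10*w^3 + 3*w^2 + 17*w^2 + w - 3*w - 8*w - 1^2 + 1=120*l^3 + 36*l^2 - 12*l - 10*w^3 + w^2*(20 - 42*l) + w*(64*l^2 + 54*l - 10)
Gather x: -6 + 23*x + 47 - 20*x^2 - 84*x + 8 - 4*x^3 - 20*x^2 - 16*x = -4*x^3 - 40*x^2 - 77*x + 49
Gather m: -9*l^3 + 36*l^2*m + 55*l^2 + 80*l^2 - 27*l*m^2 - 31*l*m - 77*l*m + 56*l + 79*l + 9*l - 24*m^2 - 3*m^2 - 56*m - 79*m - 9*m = -9*l^3 + 135*l^2 + 144*l + m^2*(-27*l - 27) + m*(36*l^2 - 108*l - 144)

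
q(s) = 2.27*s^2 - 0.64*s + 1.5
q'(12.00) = 53.84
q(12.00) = 320.70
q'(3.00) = 12.98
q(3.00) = 20.01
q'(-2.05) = -9.95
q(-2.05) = 12.35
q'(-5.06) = -23.61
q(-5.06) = 62.86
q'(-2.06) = -9.99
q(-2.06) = 12.45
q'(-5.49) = -25.56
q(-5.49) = 73.43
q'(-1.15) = -5.86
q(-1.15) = 5.24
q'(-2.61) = -12.49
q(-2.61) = 18.63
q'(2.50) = 10.71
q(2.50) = 14.09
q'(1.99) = 8.39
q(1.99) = 9.22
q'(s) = 4.54*s - 0.64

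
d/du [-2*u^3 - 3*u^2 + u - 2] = -6*u^2 - 6*u + 1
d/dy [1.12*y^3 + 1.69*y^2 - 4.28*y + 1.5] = 3.36*y^2 + 3.38*y - 4.28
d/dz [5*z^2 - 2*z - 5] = 10*z - 2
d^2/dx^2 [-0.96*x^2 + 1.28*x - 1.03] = -1.92000000000000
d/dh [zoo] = 0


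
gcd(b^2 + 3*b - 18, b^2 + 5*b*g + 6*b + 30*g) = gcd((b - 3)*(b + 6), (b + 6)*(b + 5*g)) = b + 6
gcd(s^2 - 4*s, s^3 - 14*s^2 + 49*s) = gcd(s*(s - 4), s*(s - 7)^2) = s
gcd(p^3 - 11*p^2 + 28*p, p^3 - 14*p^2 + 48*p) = p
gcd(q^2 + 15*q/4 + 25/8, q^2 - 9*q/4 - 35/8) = q + 5/4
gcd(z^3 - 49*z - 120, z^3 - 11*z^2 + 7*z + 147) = z + 3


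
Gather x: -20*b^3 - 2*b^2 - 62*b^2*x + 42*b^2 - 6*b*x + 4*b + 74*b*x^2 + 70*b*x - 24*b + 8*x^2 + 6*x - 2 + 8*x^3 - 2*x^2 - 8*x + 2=-20*b^3 + 40*b^2 - 20*b + 8*x^3 + x^2*(74*b + 6) + x*(-62*b^2 + 64*b - 2)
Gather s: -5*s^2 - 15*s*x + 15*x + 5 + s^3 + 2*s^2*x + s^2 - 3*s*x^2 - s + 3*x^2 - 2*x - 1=s^3 + s^2*(2*x - 4) + s*(-3*x^2 - 15*x - 1) + 3*x^2 + 13*x + 4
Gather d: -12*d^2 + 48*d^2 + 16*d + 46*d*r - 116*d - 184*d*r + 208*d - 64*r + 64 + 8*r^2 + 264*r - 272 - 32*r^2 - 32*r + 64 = 36*d^2 + d*(108 - 138*r) - 24*r^2 + 168*r - 144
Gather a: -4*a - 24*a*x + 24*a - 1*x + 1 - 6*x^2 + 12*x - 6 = a*(20 - 24*x) - 6*x^2 + 11*x - 5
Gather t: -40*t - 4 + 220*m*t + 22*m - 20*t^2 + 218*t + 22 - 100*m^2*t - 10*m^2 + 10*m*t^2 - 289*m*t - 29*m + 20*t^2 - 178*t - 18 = -10*m^2 + 10*m*t^2 - 7*m + t*(-100*m^2 - 69*m)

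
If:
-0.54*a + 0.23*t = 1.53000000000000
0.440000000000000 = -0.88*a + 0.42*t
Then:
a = -22.19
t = -45.44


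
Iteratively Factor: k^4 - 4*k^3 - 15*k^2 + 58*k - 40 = (k - 1)*(k^3 - 3*k^2 - 18*k + 40) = (k - 1)*(k + 4)*(k^2 - 7*k + 10) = (k - 5)*(k - 1)*(k + 4)*(k - 2)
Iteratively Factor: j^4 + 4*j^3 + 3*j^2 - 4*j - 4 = (j - 1)*(j^3 + 5*j^2 + 8*j + 4) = (j - 1)*(j + 1)*(j^2 + 4*j + 4) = (j - 1)*(j + 1)*(j + 2)*(j + 2)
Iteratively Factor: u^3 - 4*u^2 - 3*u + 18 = (u + 2)*(u^2 - 6*u + 9) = (u - 3)*(u + 2)*(u - 3)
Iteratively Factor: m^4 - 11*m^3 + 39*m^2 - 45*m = (m - 3)*(m^3 - 8*m^2 + 15*m) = (m - 5)*(m - 3)*(m^2 - 3*m) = m*(m - 5)*(m - 3)*(m - 3)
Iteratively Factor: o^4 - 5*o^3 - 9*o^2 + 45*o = (o - 5)*(o^3 - 9*o) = (o - 5)*(o - 3)*(o^2 + 3*o) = (o - 5)*(o - 3)*(o + 3)*(o)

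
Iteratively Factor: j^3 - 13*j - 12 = (j - 4)*(j^2 + 4*j + 3) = (j - 4)*(j + 3)*(j + 1)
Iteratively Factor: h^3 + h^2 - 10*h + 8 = (h - 1)*(h^2 + 2*h - 8) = (h - 2)*(h - 1)*(h + 4)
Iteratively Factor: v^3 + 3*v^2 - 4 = (v - 1)*(v^2 + 4*v + 4) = (v - 1)*(v + 2)*(v + 2)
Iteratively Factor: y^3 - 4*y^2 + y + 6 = (y - 2)*(y^2 - 2*y - 3) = (y - 2)*(y + 1)*(y - 3)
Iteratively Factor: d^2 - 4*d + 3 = (d - 1)*(d - 3)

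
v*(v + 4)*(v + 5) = v^3 + 9*v^2 + 20*v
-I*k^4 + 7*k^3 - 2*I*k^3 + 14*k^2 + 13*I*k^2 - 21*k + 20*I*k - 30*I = (k + 3)*(k + 2*I)*(k + 5*I)*(-I*k + I)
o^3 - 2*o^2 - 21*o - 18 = (o - 6)*(o + 1)*(o + 3)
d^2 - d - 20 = (d - 5)*(d + 4)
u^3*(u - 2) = u^4 - 2*u^3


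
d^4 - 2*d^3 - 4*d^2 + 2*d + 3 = (d - 3)*(d - 1)*(d + 1)^2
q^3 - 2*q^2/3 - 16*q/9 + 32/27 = (q - 4/3)*(q - 2/3)*(q + 4/3)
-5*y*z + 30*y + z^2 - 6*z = (-5*y + z)*(z - 6)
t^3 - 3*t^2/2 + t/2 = t*(t - 1)*(t - 1/2)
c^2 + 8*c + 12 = (c + 2)*(c + 6)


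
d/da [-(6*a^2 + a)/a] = -6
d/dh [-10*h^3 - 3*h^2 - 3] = 6*h*(-5*h - 1)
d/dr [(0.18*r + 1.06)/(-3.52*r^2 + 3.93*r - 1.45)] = (0.6336*r^2 + 7.4624*r - 4.4268)/(12.3904*r^4 - 27.6672*r^3 + 25.6529*r^2 - 11.397*r + 2.1025)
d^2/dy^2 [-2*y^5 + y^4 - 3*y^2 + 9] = -40*y^3 + 12*y^2 - 6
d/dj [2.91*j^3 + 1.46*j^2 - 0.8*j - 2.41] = 8.73*j^2 + 2.92*j - 0.8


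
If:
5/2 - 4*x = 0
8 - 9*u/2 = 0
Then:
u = 16/9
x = 5/8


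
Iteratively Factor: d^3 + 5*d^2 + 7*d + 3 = (d + 1)*(d^2 + 4*d + 3) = (d + 1)*(d + 3)*(d + 1)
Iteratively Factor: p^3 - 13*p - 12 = (p - 4)*(p^2 + 4*p + 3) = (p - 4)*(p + 1)*(p + 3)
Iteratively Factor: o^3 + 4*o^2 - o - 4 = (o + 4)*(o^2 - 1) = (o - 1)*(o + 4)*(o + 1)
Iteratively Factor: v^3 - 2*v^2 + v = (v - 1)*(v^2 - v) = (v - 1)^2*(v)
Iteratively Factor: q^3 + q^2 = (q)*(q^2 + q) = q*(q + 1)*(q)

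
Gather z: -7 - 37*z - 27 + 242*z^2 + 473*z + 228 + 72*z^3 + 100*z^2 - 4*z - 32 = 72*z^3 + 342*z^2 + 432*z + 162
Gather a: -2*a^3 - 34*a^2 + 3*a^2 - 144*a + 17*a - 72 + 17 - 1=-2*a^3 - 31*a^2 - 127*a - 56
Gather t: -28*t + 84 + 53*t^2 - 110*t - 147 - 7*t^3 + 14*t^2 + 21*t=-7*t^3 + 67*t^2 - 117*t - 63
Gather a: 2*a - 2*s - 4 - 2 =2*a - 2*s - 6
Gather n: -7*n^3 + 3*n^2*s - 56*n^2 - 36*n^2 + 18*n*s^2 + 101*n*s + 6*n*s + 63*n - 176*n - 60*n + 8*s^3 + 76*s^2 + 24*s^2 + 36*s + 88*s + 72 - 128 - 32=-7*n^3 + n^2*(3*s - 92) + n*(18*s^2 + 107*s - 173) + 8*s^3 + 100*s^2 + 124*s - 88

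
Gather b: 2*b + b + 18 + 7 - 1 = 3*b + 24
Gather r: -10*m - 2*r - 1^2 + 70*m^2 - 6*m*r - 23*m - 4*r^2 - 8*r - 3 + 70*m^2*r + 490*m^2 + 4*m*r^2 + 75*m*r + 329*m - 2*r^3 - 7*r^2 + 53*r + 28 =560*m^2 + 296*m - 2*r^3 + r^2*(4*m - 11) + r*(70*m^2 + 69*m + 43) + 24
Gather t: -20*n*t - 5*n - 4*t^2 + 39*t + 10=-5*n - 4*t^2 + t*(39 - 20*n) + 10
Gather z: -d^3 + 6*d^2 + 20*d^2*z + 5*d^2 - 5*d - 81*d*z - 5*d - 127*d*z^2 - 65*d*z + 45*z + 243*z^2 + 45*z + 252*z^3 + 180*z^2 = -d^3 + 11*d^2 - 10*d + 252*z^3 + z^2*(423 - 127*d) + z*(20*d^2 - 146*d + 90)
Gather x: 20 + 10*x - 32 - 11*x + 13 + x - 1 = 0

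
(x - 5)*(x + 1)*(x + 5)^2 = x^4 + 6*x^3 - 20*x^2 - 150*x - 125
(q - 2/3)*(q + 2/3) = q^2 - 4/9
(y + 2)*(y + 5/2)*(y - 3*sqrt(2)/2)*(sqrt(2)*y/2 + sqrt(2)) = sqrt(2)*y^4/2 - 3*y^3/2 + 13*sqrt(2)*y^3/4 - 39*y^2/4 + 7*sqrt(2)*y^2 - 21*y + 5*sqrt(2)*y - 15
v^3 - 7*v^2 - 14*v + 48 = (v - 8)*(v - 2)*(v + 3)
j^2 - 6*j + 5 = (j - 5)*(j - 1)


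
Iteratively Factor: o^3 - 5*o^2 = (o - 5)*(o^2) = o*(o - 5)*(o)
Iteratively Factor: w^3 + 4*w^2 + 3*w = (w)*(w^2 + 4*w + 3) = w*(w + 1)*(w + 3)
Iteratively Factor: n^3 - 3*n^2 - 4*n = (n + 1)*(n^2 - 4*n) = (n - 4)*(n + 1)*(n)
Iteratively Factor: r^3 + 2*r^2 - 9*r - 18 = (r - 3)*(r^2 + 5*r + 6) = (r - 3)*(r + 3)*(r + 2)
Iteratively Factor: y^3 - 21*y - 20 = (y - 5)*(y^2 + 5*y + 4) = (y - 5)*(y + 4)*(y + 1)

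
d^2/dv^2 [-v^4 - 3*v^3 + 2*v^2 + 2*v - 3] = -12*v^2 - 18*v + 4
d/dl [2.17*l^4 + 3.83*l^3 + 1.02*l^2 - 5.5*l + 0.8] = 8.68*l^3 + 11.49*l^2 + 2.04*l - 5.5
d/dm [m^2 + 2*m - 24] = 2*m + 2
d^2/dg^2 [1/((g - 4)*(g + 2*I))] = 2*((g - 4)^2 + (g - 4)*(g + 2*I) + (g + 2*I)^2)/((g - 4)^3*(g + 2*I)^3)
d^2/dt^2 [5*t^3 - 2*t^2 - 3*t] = 30*t - 4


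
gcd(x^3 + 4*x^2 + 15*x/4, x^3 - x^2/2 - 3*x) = x^2 + 3*x/2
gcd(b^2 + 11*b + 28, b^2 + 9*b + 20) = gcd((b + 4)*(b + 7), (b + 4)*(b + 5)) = b + 4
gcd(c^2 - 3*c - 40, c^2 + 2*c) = 1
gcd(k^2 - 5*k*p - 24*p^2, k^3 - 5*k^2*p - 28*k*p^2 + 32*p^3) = -k + 8*p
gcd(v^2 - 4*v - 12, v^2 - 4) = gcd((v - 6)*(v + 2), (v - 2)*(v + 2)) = v + 2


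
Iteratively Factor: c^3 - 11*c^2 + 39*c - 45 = (c - 3)*(c^2 - 8*c + 15) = (c - 3)^2*(c - 5)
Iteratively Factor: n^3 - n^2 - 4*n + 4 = (n + 2)*(n^2 - 3*n + 2) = (n - 1)*(n + 2)*(n - 2)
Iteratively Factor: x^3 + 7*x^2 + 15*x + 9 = (x + 3)*(x^2 + 4*x + 3) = (x + 1)*(x + 3)*(x + 3)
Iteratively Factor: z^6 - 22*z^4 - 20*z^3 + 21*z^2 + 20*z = (z - 5)*(z^5 + 5*z^4 + 3*z^3 - 5*z^2 - 4*z) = (z - 5)*(z + 1)*(z^4 + 4*z^3 - z^2 - 4*z) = (z - 5)*(z - 1)*(z + 1)*(z^3 + 5*z^2 + 4*z) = (z - 5)*(z - 1)*(z + 1)*(z + 4)*(z^2 + z) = z*(z - 5)*(z - 1)*(z + 1)*(z + 4)*(z + 1)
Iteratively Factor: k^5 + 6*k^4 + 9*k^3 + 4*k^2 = (k + 1)*(k^4 + 5*k^3 + 4*k^2) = (k + 1)*(k + 4)*(k^3 + k^2) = k*(k + 1)*(k + 4)*(k^2 + k) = k^2*(k + 1)*(k + 4)*(k + 1)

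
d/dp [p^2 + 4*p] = 2*p + 4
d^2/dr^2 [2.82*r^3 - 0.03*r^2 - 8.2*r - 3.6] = 16.92*r - 0.06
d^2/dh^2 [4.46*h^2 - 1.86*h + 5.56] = 8.92000000000000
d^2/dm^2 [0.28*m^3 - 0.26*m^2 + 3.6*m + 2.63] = 1.68*m - 0.52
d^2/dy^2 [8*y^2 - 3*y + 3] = 16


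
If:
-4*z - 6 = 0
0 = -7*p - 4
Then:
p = -4/7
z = -3/2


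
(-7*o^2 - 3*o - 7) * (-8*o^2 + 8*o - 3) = 56*o^4 - 32*o^3 + 53*o^2 - 47*o + 21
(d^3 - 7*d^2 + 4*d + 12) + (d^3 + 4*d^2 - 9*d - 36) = 2*d^3 - 3*d^2 - 5*d - 24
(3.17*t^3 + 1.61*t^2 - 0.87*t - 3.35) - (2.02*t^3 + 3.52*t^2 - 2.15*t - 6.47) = 1.15*t^3 - 1.91*t^2 + 1.28*t + 3.12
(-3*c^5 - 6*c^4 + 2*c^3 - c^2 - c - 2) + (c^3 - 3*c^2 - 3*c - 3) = -3*c^5 - 6*c^4 + 3*c^3 - 4*c^2 - 4*c - 5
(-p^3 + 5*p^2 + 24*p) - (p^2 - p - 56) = -p^3 + 4*p^2 + 25*p + 56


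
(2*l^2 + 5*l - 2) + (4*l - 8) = 2*l^2 + 9*l - 10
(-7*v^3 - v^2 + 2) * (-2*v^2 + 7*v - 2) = 14*v^5 - 47*v^4 + 7*v^3 - 2*v^2 + 14*v - 4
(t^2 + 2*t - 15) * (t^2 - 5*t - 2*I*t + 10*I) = t^4 - 3*t^3 - 2*I*t^3 - 25*t^2 + 6*I*t^2 + 75*t + 50*I*t - 150*I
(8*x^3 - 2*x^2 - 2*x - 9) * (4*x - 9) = 32*x^4 - 80*x^3 + 10*x^2 - 18*x + 81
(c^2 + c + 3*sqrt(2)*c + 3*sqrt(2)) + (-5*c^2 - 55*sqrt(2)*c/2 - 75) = -4*c^2 - 49*sqrt(2)*c/2 + c - 75 + 3*sqrt(2)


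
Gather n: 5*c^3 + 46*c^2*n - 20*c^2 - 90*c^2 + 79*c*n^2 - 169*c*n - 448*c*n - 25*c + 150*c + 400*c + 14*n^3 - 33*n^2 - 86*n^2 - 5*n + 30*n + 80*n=5*c^3 - 110*c^2 + 525*c + 14*n^3 + n^2*(79*c - 119) + n*(46*c^2 - 617*c + 105)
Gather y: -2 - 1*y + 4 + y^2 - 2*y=y^2 - 3*y + 2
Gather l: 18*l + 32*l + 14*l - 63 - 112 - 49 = 64*l - 224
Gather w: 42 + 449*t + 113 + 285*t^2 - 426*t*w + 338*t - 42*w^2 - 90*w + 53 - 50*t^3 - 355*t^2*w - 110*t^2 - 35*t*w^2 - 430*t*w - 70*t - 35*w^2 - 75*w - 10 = -50*t^3 + 175*t^2 + 717*t + w^2*(-35*t - 77) + w*(-355*t^2 - 856*t - 165) + 198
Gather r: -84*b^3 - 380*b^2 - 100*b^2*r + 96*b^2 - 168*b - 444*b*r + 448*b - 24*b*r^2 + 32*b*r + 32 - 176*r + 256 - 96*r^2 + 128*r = -84*b^3 - 284*b^2 + 280*b + r^2*(-24*b - 96) + r*(-100*b^2 - 412*b - 48) + 288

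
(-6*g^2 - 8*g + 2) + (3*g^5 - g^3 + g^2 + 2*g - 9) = 3*g^5 - g^3 - 5*g^2 - 6*g - 7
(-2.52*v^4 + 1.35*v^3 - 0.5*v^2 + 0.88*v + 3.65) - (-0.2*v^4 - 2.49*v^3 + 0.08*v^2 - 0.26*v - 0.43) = -2.32*v^4 + 3.84*v^3 - 0.58*v^2 + 1.14*v + 4.08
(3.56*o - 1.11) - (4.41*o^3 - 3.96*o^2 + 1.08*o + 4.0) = -4.41*o^3 + 3.96*o^2 + 2.48*o - 5.11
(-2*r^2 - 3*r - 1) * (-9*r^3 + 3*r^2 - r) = 18*r^5 + 21*r^4 + 2*r^3 + r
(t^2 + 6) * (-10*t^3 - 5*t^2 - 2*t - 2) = -10*t^5 - 5*t^4 - 62*t^3 - 32*t^2 - 12*t - 12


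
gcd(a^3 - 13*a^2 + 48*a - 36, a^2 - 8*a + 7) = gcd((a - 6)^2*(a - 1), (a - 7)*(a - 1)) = a - 1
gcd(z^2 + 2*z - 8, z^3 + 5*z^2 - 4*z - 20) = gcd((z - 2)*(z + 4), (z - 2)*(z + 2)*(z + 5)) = z - 2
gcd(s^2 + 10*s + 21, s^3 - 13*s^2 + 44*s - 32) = 1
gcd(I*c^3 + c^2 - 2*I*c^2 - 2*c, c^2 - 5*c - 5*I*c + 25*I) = 1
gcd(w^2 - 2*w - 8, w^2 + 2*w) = w + 2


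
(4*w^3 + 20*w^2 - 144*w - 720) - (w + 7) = 4*w^3 + 20*w^2 - 145*w - 727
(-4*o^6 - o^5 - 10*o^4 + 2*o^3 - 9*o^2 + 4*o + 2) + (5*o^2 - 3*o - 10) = -4*o^6 - o^5 - 10*o^4 + 2*o^3 - 4*o^2 + o - 8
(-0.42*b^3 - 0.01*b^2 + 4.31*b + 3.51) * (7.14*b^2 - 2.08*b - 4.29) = -2.9988*b^5 + 0.8022*b^4 + 32.596*b^3 + 16.1395*b^2 - 25.7907*b - 15.0579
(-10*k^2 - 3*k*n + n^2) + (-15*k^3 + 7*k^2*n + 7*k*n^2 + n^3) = -15*k^3 + 7*k^2*n - 10*k^2 + 7*k*n^2 - 3*k*n + n^3 + n^2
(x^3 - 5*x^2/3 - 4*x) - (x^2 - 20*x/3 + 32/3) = x^3 - 8*x^2/3 + 8*x/3 - 32/3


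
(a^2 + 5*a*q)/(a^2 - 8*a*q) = (a + 5*q)/(a - 8*q)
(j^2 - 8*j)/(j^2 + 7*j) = (j - 8)/(j + 7)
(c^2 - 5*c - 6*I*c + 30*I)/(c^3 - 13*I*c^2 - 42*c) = (c - 5)/(c*(c - 7*I))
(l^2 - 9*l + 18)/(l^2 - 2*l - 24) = (l - 3)/(l + 4)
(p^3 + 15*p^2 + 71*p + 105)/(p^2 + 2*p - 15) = (p^2 + 10*p + 21)/(p - 3)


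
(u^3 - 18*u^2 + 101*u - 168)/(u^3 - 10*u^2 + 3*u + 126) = (u^2 - 11*u + 24)/(u^2 - 3*u - 18)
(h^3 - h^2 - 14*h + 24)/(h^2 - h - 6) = (h^2 + 2*h - 8)/(h + 2)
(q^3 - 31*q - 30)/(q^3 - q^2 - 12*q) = (-q^3 + 31*q + 30)/(q*(-q^2 + q + 12))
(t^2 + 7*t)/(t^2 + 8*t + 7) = t/(t + 1)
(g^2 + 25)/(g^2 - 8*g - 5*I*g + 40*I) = (g + 5*I)/(g - 8)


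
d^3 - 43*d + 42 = (d - 6)*(d - 1)*(d + 7)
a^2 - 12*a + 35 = (a - 7)*(a - 5)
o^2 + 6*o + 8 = (o + 2)*(o + 4)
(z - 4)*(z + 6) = z^2 + 2*z - 24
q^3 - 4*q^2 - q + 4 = (q - 4)*(q - 1)*(q + 1)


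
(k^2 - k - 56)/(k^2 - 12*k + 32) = (k + 7)/(k - 4)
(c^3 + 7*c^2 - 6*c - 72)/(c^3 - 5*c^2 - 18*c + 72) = (c + 6)/(c - 6)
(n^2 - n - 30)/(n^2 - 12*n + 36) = (n + 5)/(n - 6)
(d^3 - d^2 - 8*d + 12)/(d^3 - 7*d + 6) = (d - 2)/(d - 1)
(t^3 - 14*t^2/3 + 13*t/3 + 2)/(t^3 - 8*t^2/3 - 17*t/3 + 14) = (3*t + 1)/(3*t + 7)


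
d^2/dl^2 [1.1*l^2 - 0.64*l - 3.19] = 2.20000000000000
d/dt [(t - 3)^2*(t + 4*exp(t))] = (t - 3)*(2*t + (t - 3)*(4*exp(t) + 1) + 8*exp(t))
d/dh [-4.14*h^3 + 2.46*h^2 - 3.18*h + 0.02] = -12.42*h^2 + 4.92*h - 3.18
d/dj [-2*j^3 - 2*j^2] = 2*j*(-3*j - 2)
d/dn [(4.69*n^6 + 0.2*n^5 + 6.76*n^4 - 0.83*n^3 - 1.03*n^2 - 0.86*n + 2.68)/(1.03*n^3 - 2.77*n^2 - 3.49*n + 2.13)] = (14.4921*n^8 - 51.5532*n^7 - 76.5397*n^6 + 19.6958*n^5 - 65.2872*n^4 + 65.1602*n^3 - 12.3724*n^2 + 10.4594*n + 7.5214)/(1.0609*n^6 - 5.7062*n^5 + 0.483499999999999*n^4 + 23.7224*n^3 + 0.379900000000001*n^2 - 14.8674*n + 4.5369)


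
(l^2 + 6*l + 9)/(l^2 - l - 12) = (l + 3)/(l - 4)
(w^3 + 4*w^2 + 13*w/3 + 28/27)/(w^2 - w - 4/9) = (9*w^2 + 33*w + 28)/(3*(3*w - 4))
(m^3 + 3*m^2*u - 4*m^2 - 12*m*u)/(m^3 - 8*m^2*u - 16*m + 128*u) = m*(-m - 3*u)/(-m^2 + 8*m*u - 4*m + 32*u)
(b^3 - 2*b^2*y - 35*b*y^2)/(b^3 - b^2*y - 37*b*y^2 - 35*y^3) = b/(b + y)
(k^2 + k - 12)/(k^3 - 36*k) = (k^2 + k - 12)/(k*(k^2 - 36))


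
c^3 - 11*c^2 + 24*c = c*(c - 8)*(c - 3)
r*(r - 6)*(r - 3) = r^3 - 9*r^2 + 18*r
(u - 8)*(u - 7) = u^2 - 15*u + 56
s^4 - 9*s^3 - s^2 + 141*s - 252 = (s - 7)*(s - 3)^2*(s + 4)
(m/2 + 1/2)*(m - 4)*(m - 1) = m^3/2 - 2*m^2 - m/2 + 2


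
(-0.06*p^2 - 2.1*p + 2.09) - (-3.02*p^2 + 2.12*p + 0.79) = 2.96*p^2 - 4.22*p + 1.3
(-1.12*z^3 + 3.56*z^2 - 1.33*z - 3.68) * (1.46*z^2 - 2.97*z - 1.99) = -1.6352*z^5 + 8.524*z^4 - 10.2862*z^3 - 8.5071*z^2 + 13.5763*z + 7.3232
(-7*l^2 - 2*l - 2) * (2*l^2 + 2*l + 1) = -14*l^4 - 18*l^3 - 15*l^2 - 6*l - 2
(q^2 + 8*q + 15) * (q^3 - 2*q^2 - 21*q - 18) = q^5 + 6*q^4 - 22*q^3 - 216*q^2 - 459*q - 270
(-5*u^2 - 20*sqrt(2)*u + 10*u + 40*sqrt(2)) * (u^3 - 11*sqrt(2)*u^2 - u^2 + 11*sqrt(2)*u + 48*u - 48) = -5*u^5 + 15*u^4 + 35*sqrt(2)*u^4 - 105*sqrt(2)*u^3 + 190*u^3 - 890*sqrt(2)*u^2 - 600*u^2 + 400*u + 2880*sqrt(2)*u - 1920*sqrt(2)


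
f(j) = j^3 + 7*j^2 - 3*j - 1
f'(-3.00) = -18.00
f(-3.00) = 44.00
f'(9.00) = 366.00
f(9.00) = 1268.00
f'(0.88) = 11.64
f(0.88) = 2.46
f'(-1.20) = -15.48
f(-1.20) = 10.95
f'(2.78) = 59.11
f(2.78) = 66.24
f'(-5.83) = 17.35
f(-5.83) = 56.26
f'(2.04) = 38.04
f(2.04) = 30.50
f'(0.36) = 2.43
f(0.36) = -1.13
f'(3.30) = 75.87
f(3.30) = 101.27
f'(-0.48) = -9.03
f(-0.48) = 1.94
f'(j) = 3*j^2 + 14*j - 3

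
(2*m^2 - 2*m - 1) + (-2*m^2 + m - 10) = -m - 11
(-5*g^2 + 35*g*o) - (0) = -5*g^2 + 35*g*o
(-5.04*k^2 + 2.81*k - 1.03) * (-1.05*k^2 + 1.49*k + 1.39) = 5.292*k^4 - 10.4601*k^3 - 1.7372*k^2 + 2.3712*k - 1.4317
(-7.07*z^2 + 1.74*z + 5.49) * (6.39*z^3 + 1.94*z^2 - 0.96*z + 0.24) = -45.1773*z^5 - 2.5972*z^4 + 45.2439*z^3 + 7.2834*z^2 - 4.8528*z + 1.3176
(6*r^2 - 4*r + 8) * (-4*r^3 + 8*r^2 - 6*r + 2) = -24*r^5 + 64*r^4 - 100*r^3 + 100*r^2 - 56*r + 16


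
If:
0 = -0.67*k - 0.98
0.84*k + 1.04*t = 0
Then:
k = -1.46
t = 1.18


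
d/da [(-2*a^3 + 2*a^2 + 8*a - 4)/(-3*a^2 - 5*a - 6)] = 2*(3*a^4 + 10*a^3 + 25*a^2 - 24*a - 34)/(9*a^4 + 30*a^3 + 61*a^2 + 60*a + 36)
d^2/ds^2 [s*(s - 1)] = 2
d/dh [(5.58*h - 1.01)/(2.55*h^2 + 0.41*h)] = (-14.229*h^2 + 5.151*h + 0.4141)/(h^2*(6.5025*h^2 + 2.091*h + 0.1681))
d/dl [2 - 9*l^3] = -27*l^2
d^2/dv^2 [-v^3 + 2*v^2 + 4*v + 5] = 4 - 6*v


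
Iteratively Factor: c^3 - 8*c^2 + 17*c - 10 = (c - 2)*(c^2 - 6*c + 5) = (c - 5)*(c - 2)*(c - 1)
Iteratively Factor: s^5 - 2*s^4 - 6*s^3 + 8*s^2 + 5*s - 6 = (s - 1)*(s^4 - s^3 - 7*s^2 + s + 6) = (s - 3)*(s - 1)*(s^3 + 2*s^2 - s - 2) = (s - 3)*(s - 1)^2*(s^2 + 3*s + 2) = (s - 3)*(s - 1)^2*(s + 1)*(s + 2)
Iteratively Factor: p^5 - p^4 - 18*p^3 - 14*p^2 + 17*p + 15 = (p - 1)*(p^4 - 18*p^2 - 32*p - 15) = (p - 1)*(p + 1)*(p^3 - p^2 - 17*p - 15) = (p - 1)*(p + 1)*(p + 3)*(p^2 - 4*p - 5) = (p - 1)*(p + 1)^2*(p + 3)*(p - 5)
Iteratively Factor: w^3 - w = (w)*(w^2 - 1) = w*(w + 1)*(w - 1)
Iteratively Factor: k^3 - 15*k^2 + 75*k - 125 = (k - 5)*(k^2 - 10*k + 25) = (k - 5)^2*(k - 5)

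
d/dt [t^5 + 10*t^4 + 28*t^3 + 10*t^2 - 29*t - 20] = 5*t^4 + 40*t^3 + 84*t^2 + 20*t - 29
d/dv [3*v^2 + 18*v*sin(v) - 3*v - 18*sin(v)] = 18*v*cos(v) + 6*v - 18*sqrt(2)*cos(v + pi/4) - 3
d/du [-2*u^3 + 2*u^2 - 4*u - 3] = -6*u^2 + 4*u - 4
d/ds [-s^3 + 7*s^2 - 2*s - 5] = -3*s^2 + 14*s - 2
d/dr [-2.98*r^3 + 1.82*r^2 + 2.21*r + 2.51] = -8.94*r^2 + 3.64*r + 2.21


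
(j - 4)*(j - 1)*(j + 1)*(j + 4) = j^4 - 17*j^2 + 16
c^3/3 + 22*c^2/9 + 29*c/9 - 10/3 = (c/3 + 1)*(c - 2/3)*(c + 5)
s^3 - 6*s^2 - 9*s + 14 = (s - 7)*(s - 1)*(s + 2)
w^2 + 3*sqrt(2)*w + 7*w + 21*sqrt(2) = (w + 7)*(w + 3*sqrt(2))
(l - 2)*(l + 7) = l^2 + 5*l - 14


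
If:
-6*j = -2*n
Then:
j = n/3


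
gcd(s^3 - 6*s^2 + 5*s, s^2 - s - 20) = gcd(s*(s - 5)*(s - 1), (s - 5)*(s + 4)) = s - 5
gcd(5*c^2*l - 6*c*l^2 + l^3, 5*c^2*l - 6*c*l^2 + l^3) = 5*c^2*l - 6*c*l^2 + l^3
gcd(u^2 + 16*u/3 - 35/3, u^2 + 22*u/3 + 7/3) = u + 7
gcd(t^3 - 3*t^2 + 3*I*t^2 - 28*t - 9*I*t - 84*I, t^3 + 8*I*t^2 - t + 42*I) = t + 3*I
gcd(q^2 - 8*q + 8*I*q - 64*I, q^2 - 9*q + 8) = q - 8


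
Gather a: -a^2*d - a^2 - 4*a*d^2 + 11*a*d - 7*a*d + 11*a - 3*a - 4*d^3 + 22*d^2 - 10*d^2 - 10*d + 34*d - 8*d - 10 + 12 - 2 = a^2*(-d - 1) + a*(-4*d^2 + 4*d + 8) - 4*d^3 + 12*d^2 + 16*d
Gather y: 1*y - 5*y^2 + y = -5*y^2 + 2*y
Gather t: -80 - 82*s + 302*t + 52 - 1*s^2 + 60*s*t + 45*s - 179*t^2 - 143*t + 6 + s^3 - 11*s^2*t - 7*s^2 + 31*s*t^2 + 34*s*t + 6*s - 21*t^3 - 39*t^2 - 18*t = s^3 - 8*s^2 - 31*s - 21*t^3 + t^2*(31*s - 218) + t*(-11*s^2 + 94*s + 141) - 22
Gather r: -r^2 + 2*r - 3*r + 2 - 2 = -r^2 - r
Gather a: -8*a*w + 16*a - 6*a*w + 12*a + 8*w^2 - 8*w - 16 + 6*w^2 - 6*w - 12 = a*(28 - 14*w) + 14*w^2 - 14*w - 28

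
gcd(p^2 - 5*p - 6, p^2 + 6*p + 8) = 1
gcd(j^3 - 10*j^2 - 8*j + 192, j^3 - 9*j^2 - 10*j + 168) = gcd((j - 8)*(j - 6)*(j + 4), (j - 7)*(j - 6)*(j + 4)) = j^2 - 2*j - 24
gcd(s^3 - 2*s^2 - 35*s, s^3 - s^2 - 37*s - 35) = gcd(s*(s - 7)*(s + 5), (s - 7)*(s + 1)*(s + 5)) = s^2 - 2*s - 35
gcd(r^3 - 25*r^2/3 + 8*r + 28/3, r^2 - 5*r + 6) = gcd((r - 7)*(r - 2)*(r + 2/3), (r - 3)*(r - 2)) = r - 2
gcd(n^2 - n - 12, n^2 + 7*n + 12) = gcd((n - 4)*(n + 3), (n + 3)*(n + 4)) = n + 3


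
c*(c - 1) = c^2 - c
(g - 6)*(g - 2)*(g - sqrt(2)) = g^3 - 8*g^2 - sqrt(2)*g^2 + 8*sqrt(2)*g + 12*g - 12*sqrt(2)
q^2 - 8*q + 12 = (q - 6)*(q - 2)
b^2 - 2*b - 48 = (b - 8)*(b + 6)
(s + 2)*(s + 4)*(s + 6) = s^3 + 12*s^2 + 44*s + 48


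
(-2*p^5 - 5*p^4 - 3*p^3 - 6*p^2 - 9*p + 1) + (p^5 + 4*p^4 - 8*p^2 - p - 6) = -p^5 - p^4 - 3*p^3 - 14*p^2 - 10*p - 5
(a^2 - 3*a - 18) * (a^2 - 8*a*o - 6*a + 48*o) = a^4 - 8*a^3*o - 9*a^3 + 72*a^2*o + 108*a - 864*o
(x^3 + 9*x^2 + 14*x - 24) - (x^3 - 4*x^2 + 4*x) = 13*x^2 + 10*x - 24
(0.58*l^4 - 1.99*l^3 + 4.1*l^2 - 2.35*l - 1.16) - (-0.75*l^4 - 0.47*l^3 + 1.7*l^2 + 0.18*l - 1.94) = 1.33*l^4 - 1.52*l^3 + 2.4*l^2 - 2.53*l + 0.78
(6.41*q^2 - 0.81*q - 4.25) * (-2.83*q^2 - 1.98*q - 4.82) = -18.1403*q^4 - 10.3995*q^3 - 17.2649*q^2 + 12.3192*q + 20.485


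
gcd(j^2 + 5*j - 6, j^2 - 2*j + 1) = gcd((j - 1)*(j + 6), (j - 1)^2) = j - 1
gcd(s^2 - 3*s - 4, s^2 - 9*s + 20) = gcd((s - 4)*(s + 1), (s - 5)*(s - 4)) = s - 4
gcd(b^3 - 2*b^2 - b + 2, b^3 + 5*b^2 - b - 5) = b^2 - 1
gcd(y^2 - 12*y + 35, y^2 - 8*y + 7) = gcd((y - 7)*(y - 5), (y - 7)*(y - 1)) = y - 7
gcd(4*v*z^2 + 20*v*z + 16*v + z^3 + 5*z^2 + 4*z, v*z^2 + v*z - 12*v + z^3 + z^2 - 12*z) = z + 4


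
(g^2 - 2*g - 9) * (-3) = -3*g^2 + 6*g + 27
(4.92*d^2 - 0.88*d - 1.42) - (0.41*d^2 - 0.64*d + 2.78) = 4.51*d^2 - 0.24*d - 4.2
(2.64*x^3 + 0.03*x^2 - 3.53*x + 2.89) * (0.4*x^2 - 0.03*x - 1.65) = 1.056*x^5 - 0.0672*x^4 - 5.7689*x^3 + 1.2124*x^2 + 5.7378*x - 4.7685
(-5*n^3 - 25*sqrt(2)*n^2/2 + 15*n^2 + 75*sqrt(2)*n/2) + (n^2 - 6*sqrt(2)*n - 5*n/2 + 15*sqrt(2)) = -5*n^3 - 25*sqrt(2)*n^2/2 + 16*n^2 - 5*n/2 + 63*sqrt(2)*n/2 + 15*sqrt(2)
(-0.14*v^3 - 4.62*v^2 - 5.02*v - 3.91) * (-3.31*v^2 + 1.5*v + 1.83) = 0.4634*v^5 + 15.0822*v^4 + 9.43*v^3 - 3.0425*v^2 - 15.0516*v - 7.1553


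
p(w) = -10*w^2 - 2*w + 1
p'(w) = -20*w - 2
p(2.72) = -78.42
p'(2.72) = -56.40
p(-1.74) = -25.80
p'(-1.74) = 32.80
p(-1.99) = -34.62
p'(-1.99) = 37.80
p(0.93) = -9.51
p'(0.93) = -20.60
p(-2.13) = -40.11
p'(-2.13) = 40.60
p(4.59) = -218.86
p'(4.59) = -93.80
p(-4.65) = -205.92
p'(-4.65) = 91.00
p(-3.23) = -96.87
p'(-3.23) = 62.60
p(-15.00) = -2219.00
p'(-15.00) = 298.00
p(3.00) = -95.00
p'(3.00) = -62.00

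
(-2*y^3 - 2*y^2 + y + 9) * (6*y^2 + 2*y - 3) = -12*y^5 - 16*y^4 + 8*y^3 + 62*y^2 + 15*y - 27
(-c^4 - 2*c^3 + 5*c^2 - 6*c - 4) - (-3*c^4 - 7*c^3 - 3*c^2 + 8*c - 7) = 2*c^4 + 5*c^3 + 8*c^2 - 14*c + 3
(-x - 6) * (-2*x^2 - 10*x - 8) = 2*x^3 + 22*x^2 + 68*x + 48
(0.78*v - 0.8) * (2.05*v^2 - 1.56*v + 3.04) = 1.599*v^3 - 2.8568*v^2 + 3.6192*v - 2.432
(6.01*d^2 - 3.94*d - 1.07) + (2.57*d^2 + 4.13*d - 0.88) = 8.58*d^2 + 0.19*d - 1.95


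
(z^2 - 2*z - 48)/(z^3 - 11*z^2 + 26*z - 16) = (z + 6)/(z^2 - 3*z + 2)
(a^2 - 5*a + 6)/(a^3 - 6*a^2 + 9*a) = (a - 2)/(a*(a - 3))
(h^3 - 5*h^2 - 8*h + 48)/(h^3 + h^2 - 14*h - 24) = (h - 4)/(h + 2)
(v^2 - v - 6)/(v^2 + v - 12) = (v + 2)/(v + 4)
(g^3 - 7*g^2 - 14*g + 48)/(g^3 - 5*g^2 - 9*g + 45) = (g^2 - 10*g + 16)/(g^2 - 8*g + 15)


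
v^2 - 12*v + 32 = (v - 8)*(v - 4)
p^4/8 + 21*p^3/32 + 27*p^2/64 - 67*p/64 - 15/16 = (p/4 + 1)*(p/2 + 1/2)*(p - 5/4)*(p + 3/2)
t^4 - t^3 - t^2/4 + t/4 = t*(t - 1)*(t - 1/2)*(t + 1/2)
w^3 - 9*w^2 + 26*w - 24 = (w - 4)*(w - 3)*(w - 2)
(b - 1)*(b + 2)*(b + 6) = b^3 + 7*b^2 + 4*b - 12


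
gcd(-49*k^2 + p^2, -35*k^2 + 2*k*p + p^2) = 7*k + p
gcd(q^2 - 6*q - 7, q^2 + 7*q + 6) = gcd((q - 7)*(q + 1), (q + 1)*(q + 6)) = q + 1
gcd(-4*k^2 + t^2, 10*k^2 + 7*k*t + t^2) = 2*k + t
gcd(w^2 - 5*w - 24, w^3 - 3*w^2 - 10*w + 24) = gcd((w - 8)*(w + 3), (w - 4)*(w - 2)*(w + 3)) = w + 3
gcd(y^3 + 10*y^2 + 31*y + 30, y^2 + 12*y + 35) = y + 5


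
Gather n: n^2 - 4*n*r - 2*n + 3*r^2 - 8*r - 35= n^2 + n*(-4*r - 2) + 3*r^2 - 8*r - 35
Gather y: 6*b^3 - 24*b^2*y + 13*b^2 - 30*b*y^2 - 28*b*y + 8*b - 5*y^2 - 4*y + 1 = 6*b^3 + 13*b^2 + 8*b + y^2*(-30*b - 5) + y*(-24*b^2 - 28*b - 4) + 1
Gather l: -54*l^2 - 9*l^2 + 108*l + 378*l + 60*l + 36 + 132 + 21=-63*l^2 + 546*l + 189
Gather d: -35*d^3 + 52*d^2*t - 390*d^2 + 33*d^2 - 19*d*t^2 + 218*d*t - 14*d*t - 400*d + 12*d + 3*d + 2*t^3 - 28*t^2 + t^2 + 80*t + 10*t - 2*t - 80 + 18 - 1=-35*d^3 + d^2*(52*t - 357) + d*(-19*t^2 + 204*t - 385) + 2*t^3 - 27*t^2 + 88*t - 63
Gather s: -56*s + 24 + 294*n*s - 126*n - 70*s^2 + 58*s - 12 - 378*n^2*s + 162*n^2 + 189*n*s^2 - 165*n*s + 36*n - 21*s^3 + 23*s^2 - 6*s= 162*n^2 - 90*n - 21*s^3 + s^2*(189*n - 47) + s*(-378*n^2 + 129*n - 4) + 12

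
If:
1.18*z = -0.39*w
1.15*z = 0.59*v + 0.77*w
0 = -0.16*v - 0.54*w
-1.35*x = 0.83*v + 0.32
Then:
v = 0.00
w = 0.00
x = -0.24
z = 0.00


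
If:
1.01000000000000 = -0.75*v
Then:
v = -1.35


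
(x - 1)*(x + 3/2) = x^2 + x/2 - 3/2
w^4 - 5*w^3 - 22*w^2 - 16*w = w*(w - 8)*(w + 1)*(w + 2)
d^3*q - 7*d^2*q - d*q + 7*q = (d - 7)*(d - 1)*(d*q + q)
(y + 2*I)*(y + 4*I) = y^2 + 6*I*y - 8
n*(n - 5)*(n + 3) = n^3 - 2*n^2 - 15*n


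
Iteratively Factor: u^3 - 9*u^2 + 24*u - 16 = (u - 4)*(u^2 - 5*u + 4) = (u - 4)*(u - 1)*(u - 4)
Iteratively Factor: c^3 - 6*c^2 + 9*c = (c - 3)*(c^2 - 3*c) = c*(c - 3)*(c - 3)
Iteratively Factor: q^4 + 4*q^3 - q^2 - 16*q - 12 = (q - 2)*(q^3 + 6*q^2 + 11*q + 6) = (q - 2)*(q + 1)*(q^2 + 5*q + 6) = (q - 2)*(q + 1)*(q + 2)*(q + 3)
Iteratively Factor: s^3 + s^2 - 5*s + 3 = (s + 3)*(s^2 - 2*s + 1) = (s - 1)*(s + 3)*(s - 1)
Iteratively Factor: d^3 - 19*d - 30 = (d - 5)*(d^2 + 5*d + 6) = (d - 5)*(d + 2)*(d + 3)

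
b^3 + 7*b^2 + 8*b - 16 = (b - 1)*(b + 4)^2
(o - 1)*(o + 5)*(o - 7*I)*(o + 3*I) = o^4 + 4*o^3 - 4*I*o^3 + 16*o^2 - 16*I*o^2 + 84*o + 20*I*o - 105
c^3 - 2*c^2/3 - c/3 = c*(c - 1)*(c + 1/3)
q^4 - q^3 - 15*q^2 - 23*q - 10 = (q - 5)*(q + 1)^2*(q + 2)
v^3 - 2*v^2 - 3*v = v*(v - 3)*(v + 1)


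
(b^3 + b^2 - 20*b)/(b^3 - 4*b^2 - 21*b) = (-b^2 - b + 20)/(-b^2 + 4*b + 21)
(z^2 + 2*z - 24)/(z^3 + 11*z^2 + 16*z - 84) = (z - 4)/(z^2 + 5*z - 14)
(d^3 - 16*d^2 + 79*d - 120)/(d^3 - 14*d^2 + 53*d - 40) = (d - 3)/(d - 1)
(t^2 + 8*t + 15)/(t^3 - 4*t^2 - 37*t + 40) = (t + 3)/(t^2 - 9*t + 8)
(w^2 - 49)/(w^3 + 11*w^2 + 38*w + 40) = (w^2 - 49)/(w^3 + 11*w^2 + 38*w + 40)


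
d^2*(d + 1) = d^3 + d^2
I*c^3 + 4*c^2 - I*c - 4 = (c + 1)*(c - 4*I)*(I*c - I)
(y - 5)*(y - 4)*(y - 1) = y^3 - 10*y^2 + 29*y - 20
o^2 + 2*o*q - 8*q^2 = (o - 2*q)*(o + 4*q)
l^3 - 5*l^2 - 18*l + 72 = (l - 6)*(l - 3)*(l + 4)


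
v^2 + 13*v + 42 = (v + 6)*(v + 7)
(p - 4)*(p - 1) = p^2 - 5*p + 4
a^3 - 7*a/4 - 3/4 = (a - 3/2)*(a + 1/2)*(a + 1)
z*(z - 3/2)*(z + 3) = z^3 + 3*z^2/2 - 9*z/2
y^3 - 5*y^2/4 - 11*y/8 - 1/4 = (y - 2)*(y + 1/4)*(y + 1/2)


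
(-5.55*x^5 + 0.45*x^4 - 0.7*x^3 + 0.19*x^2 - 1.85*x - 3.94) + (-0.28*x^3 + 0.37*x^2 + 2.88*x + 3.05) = -5.55*x^5 + 0.45*x^4 - 0.98*x^3 + 0.56*x^2 + 1.03*x - 0.89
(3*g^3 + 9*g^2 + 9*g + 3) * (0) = 0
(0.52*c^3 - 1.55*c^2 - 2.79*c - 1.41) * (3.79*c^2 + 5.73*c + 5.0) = 1.9708*c^5 - 2.8949*c^4 - 16.8556*c^3 - 29.0806*c^2 - 22.0293*c - 7.05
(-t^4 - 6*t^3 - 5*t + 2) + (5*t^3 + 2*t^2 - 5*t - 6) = -t^4 - t^3 + 2*t^2 - 10*t - 4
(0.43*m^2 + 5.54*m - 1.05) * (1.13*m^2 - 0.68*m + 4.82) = 0.4859*m^4 + 5.9678*m^3 - 2.8811*m^2 + 27.4168*m - 5.061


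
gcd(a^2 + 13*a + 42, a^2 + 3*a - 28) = a + 7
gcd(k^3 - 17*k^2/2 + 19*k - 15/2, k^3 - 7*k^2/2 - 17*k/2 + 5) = k^2 - 11*k/2 + 5/2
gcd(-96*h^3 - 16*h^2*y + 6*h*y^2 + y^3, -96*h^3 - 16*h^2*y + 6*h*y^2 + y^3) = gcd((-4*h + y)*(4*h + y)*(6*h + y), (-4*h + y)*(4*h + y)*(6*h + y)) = -96*h^3 - 16*h^2*y + 6*h*y^2 + y^3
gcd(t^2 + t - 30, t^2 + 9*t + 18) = t + 6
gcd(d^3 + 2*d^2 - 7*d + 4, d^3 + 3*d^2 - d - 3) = d - 1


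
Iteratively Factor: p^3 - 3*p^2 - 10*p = (p)*(p^2 - 3*p - 10) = p*(p + 2)*(p - 5)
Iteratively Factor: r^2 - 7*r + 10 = (r - 5)*(r - 2)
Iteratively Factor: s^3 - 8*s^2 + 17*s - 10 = (s - 5)*(s^2 - 3*s + 2) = (s - 5)*(s - 2)*(s - 1)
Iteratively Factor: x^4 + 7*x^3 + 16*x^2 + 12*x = (x)*(x^3 + 7*x^2 + 16*x + 12) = x*(x + 3)*(x^2 + 4*x + 4) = x*(x + 2)*(x + 3)*(x + 2)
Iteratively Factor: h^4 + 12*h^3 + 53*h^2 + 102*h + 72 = (h + 3)*(h^3 + 9*h^2 + 26*h + 24) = (h + 3)*(h + 4)*(h^2 + 5*h + 6) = (h + 2)*(h + 3)*(h + 4)*(h + 3)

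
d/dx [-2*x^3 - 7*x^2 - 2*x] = -6*x^2 - 14*x - 2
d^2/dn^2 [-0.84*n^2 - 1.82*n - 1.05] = -1.68000000000000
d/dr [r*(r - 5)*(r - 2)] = 3*r^2 - 14*r + 10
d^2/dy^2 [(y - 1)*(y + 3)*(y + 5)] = 6*y + 14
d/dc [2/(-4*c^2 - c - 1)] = 2*(8*c + 1)/(4*c^2 + c + 1)^2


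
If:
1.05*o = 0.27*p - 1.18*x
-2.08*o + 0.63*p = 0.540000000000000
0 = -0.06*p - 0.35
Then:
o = -2.03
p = -5.83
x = 0.47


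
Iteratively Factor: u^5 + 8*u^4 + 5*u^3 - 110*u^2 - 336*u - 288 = (u + 3)*(u^4 + 5*u^3 - 10*u^2 - 80*u - 96) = (u + 2)*(u + 3)*(u^3 + 3*u^2 - 16*u - 48) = (u + 2)*(u + 3)^2*(u^2 - 16) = (u - 4)*(u + 2)*(u + 3)^2*(u + 4)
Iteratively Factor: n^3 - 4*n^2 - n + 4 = (n - 4)*(n^2 - 1) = (n - 4)*(n + 1)*(n - 1)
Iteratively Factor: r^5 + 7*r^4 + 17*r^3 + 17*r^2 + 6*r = (r + 2)*(r^4 + 5*r^3 + 7*r^2 + 3*r) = (r + 2)*(r + 3)*(r^3 + 2*r^2 + r) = (r + 1)*(r + 2)*(r + 3)*(r^2 + r) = r*(r + 1)*(r + 2)*(r + 3)*(r + 1)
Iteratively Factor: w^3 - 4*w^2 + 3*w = (w)*(w^2 - 4*w + 3) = w*(w - 1)*(w - 3)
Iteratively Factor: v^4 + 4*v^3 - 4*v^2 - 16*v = (v)*(v^3 + 4*v^2 - 4*v - 16) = v*(v - 2)*(v^2 + 6*v + 8) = v*(v - 2)*(v + 4)*(v + 2)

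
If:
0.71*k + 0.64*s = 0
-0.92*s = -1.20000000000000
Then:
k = -1.18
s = 1.30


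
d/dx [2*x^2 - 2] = 4*x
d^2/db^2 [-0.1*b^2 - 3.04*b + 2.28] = -0.200000000000000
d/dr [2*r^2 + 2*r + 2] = 4*r + 2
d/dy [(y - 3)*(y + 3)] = 2*y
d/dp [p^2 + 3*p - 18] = 2*p + 3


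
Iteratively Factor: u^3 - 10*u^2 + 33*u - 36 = (u - 3)*(u^2 - 7*u + 12) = (u - 3)^2*(u - 4)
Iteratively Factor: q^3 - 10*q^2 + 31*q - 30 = (q - 5)*(q^2 - 5*q + 6) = (q - 5)*(q - 3)*(q - 2)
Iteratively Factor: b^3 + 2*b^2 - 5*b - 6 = (b + 1)*(b^2 + b - 6) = (b - 2)*(b + 1)*(b + 3)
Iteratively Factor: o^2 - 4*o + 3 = (o - 1)*(o - 3)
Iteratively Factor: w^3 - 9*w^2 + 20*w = (w)*(w^2 - 9*w + 20) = w*(w - 5)*(w - 4)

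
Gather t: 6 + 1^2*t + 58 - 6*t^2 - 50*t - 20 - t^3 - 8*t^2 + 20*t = -t^3 - 14*t^2 - 29*t + 44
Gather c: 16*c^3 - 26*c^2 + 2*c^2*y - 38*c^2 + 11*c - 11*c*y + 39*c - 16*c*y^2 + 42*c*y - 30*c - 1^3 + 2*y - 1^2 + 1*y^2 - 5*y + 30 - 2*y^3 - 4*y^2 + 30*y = 16*c^3 + c^2*(2*y - 64) + c*(-16*y^2 + 31*y + 20) - 2*y^3 - 3*y^2 + 27*y + 28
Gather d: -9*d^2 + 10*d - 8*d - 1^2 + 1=-9*d^2 + 2*d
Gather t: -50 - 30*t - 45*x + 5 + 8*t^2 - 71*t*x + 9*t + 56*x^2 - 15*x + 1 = 8*t^2 + t*(-71*x - 21) + 56*x^2 - 60*x - 44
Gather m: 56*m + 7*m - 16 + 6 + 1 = 63*m - 9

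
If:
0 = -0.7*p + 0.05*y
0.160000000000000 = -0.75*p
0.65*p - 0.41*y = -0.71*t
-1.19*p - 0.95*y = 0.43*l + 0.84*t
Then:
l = 10.18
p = -0.21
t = -1.53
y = -2.99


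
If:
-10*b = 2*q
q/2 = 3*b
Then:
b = 0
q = 0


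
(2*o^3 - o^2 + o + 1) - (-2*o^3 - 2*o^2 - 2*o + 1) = 4*o^3 + o^2 + 3*o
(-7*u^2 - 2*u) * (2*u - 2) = -14*u^3 + 10*u^2 + 4*u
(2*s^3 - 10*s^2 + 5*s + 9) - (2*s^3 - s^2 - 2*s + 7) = -9*s^2 + 7*s + 2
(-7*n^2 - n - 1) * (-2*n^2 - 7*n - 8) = 14*n^4 + 51*n^3 + 65*n^2 + 15*n + 8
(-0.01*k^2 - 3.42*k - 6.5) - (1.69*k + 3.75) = -0.01*k^2 - 5.11*k - 10.25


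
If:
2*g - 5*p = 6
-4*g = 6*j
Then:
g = 5*p/2 + 3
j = -5*p/3 - 2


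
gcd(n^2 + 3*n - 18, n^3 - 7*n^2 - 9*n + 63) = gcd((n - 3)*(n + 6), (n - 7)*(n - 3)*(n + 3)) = n - 3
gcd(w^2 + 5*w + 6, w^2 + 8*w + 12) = w + 2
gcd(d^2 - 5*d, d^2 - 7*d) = d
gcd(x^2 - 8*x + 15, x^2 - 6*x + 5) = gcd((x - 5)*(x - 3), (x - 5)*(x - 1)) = x - 5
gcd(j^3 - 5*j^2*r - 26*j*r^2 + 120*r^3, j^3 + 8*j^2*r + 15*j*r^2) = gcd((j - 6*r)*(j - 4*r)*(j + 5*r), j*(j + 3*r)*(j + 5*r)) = j + 5*r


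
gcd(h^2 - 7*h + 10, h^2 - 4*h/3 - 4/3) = h - 2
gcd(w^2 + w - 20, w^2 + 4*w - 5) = w + 5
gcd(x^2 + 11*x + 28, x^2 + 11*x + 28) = x^2 + 11*x + 28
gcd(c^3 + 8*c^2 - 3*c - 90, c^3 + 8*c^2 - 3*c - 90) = c^3 + 8*c^2 - 3*c - 90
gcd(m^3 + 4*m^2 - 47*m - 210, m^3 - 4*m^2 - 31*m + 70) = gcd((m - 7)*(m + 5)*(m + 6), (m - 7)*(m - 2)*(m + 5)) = m^2 - 2*m - 35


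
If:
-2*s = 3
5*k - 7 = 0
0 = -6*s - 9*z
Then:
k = 7/5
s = -3/2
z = 1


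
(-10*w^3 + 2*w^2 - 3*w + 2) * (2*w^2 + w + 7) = -20*w^5 - 6*w^4 - 74*w^3 + 15*w^2 - 19*w + 14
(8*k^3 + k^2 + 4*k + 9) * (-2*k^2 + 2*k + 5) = -16*k^5 + 14*k^4 + 34*k^3 - 5*k^2 + 38*k + 45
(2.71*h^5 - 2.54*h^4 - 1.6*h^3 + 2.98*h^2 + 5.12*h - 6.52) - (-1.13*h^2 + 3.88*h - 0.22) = 2.71*h^5 - 2.54*h^4 - 1.6*h^3 + 4.11*h^2 + 1.24*h - 6.3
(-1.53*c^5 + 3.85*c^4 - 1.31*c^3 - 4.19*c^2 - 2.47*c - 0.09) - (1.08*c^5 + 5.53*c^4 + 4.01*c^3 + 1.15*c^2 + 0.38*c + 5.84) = -2.61*c^5 - 1.68*c^4 - 5.32*c^3 - 5.34*c^2 - 2.85*c - 5.93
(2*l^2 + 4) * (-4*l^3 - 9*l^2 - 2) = -8*l^5 - 18*l^4 - 16*l^3 - 40*l^2 - 8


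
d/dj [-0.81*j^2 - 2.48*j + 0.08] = -1.62*j - 2.48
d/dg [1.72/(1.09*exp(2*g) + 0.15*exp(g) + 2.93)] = (-3.7496*exp(g) - 0.258)*exp(g)/(1.09*exp(2*g) + 0.15*exp(g) + 2.93)^2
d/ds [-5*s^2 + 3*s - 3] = 3 - 10*s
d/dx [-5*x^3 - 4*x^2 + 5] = x*(-15*x - 8)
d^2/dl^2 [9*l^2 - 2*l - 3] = 18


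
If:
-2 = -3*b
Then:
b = 2/3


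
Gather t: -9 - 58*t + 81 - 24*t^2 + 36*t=-24*t^2 - 22*t + 72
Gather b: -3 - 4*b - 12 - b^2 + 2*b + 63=-b^2 - 2*b + 48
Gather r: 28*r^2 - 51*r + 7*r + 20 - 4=28*r^2 - 44*r + 16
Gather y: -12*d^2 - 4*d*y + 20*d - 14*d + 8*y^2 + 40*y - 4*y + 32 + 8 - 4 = -12*d^2 + 6*d + 8*y^2 + y*(36 - 4*d) + 36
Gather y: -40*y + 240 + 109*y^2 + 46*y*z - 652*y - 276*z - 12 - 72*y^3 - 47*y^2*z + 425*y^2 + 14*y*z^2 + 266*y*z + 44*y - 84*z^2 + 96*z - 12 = -72*y^3 + y^2*(534 - 47*z) + y*(14*z^2 + 312*z - 648) - 84*z^2 - 180*z + 216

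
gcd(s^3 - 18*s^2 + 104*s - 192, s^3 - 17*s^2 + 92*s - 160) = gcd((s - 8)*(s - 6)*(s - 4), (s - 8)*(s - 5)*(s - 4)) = s^2 - 12*s + 32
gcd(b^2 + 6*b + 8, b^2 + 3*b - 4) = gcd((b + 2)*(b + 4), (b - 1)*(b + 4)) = b + 4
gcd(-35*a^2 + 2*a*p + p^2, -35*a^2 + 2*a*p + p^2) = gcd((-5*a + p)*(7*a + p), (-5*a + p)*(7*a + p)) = -35*a^2 + 2*a*p + p^2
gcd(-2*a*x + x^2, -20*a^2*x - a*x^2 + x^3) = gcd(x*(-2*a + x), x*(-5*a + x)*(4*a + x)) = x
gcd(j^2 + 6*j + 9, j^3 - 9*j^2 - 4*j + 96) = j + 3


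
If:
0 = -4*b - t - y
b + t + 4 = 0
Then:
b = 4/3 - y/3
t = y/3 - 16/3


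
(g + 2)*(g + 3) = g^2 + 5*g + 6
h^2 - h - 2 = (h - 2)*(h + 1)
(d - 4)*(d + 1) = d^2 - 3*d - 4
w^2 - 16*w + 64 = (w - 8)^2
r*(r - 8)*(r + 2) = r^3 - 6*r^2 - 16*r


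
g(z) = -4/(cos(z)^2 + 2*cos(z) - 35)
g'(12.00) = 0.01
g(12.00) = 0.12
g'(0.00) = 0.00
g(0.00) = 0.12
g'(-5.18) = -0.01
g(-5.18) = 0.12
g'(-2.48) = 0.00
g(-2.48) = 0.11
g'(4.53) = 0.01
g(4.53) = 0.11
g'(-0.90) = 0.01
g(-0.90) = 0.12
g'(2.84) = -0.00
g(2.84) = 0.11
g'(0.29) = -0.00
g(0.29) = 0.12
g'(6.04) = 0.00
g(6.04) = 0.12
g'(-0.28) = 0.00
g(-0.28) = 0.12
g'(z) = -4*(2*sin(z)*cos(z) + 2*sin(z))/(cos(z)^2 + 2*cos(z) - 35)^2 = -8*(cos(z) + 1)*sin(z)/(cos(z)^2 + 2*cos(z) - 35)^2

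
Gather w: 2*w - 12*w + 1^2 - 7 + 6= -10*w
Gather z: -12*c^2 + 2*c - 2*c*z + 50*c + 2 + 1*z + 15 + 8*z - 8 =-12*c^2 + 52*c + z*(9 - 2*c) + 9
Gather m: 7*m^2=7*m^2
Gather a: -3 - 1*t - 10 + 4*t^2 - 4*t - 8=4*t^2 - 5*t - 21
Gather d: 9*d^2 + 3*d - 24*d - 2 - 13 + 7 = 9*d^2 - 21*d - 8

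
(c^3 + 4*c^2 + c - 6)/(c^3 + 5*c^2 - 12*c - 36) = (c^2 + 2*c - 3)/(c^2 + 3*c - 18)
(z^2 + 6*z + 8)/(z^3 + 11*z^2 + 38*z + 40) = 1/(z + 5)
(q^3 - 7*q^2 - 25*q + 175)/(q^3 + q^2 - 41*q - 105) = (q - 5)/(q + 3)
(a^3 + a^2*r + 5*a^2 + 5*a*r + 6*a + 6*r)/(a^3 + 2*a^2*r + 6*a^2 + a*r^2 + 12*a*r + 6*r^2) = (a^2 + 5*a + 6)/(a^2 + a*r + 6*a + 6*r)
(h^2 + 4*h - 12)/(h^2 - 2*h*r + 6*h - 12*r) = (2 - h)/(-h + 2*r)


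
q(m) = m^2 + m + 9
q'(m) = 2*m + 1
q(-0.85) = 8.87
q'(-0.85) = -0.70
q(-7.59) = 59.02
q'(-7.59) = -14.18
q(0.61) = 9.98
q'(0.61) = 2.22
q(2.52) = 17.87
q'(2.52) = 6.04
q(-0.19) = 8.85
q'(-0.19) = 0.62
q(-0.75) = 8.81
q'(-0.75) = -0.50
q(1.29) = 11.95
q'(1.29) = 3.58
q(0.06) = 9.06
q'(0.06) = 1.12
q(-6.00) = 39.00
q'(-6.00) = -11.00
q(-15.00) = 219.00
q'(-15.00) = -29.00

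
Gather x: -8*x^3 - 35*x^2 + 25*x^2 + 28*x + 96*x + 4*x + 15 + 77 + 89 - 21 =-8*x^3 - 10*x^2 + 128*x + 160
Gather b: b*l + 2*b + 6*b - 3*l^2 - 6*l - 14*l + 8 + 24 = b*(l + 8) - 3*l^2 - 20*l + 32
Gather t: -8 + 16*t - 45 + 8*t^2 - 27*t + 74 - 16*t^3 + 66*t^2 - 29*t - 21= -16*t^3 + 74*t^2 - 40*t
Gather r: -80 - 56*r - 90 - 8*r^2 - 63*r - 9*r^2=-17*r^2 - 119*r - 170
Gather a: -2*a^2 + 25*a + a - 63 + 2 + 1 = -2*a^2 + 26*a - 60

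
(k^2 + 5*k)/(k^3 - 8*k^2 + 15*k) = (k + 5)/(k^2 - 8*k + 15)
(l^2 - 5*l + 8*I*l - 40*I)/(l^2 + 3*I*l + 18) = (l^2 + l*(-5 + 8*I) - 40*I)/(l^2 + 3*I*l + 18)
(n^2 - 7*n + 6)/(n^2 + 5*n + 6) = (n^2 - 7*n + 6)/(n^2 + 5*n + 6)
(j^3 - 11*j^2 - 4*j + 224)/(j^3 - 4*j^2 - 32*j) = (j - 7)/j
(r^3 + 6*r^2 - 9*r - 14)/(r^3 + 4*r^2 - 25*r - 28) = (r - 2)/(r - 4)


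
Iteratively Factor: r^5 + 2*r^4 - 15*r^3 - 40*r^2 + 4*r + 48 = (r + 2)*(r^4 - 15*r^2 - 10*r + 24) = (r + 2)*(r + 3)*(r^3 - 3*r^2 - 6*r + 8) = (r - 1)*(r + 2)*(r + 3)*(r^2 - 2*r - 8) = (r - 4)*(r - 1)*(r + 2)*(r + 3)*(r + 2)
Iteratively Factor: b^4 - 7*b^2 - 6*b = (b - 3)*(b^3 + 3*b^2 + 2*b) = (b - 3)*(b + 2)*(b^2 + b) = (b - 3)*(b + 1)*(b + 2)*(b)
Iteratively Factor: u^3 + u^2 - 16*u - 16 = (u + 1)*(u^2 - 16) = (u - 4)*(u + 1)*(u + 4)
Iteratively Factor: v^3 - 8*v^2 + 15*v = (v)*(v^2 - 8*v + 15) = v*(v - 3)*(v - 5)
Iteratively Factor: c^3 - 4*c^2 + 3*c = (c)*(c^2 - 4*c + 3) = c*(c - 1)*(c - 3)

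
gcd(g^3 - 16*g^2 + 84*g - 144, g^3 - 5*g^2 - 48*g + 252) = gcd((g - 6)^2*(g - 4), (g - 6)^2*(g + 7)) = g^2 - 12*g + 36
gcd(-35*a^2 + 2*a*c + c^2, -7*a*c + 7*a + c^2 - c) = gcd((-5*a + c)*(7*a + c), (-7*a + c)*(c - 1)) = 1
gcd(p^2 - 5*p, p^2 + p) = p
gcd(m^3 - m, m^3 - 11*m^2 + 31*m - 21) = m - 1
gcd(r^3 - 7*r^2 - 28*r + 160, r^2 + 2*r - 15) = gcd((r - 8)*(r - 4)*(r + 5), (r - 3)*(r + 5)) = r + 5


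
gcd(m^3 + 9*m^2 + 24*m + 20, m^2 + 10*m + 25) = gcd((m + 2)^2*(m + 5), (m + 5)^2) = m + 5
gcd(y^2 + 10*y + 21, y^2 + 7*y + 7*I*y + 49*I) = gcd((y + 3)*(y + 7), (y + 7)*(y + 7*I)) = y + 7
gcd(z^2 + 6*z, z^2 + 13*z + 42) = z + 6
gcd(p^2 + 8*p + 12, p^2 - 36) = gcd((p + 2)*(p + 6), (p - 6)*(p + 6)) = p + 6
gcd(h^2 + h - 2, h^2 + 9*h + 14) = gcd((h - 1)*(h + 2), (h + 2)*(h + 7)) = h + 2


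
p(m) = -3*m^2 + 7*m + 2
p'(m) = 7 - 6*m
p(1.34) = 5.99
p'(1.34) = -1.04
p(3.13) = -5.48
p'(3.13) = -11.78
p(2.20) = 2.88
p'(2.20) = -6.20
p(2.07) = 3.64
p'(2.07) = -5.42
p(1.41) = 5.91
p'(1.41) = -1.46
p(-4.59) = -93.33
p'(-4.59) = 34.54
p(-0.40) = -1.28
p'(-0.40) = 9.40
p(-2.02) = -24.38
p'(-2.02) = 19.12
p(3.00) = -4.00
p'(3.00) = -11.00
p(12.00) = -346.00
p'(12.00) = -65.00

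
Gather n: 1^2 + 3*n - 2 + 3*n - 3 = 6*n - 4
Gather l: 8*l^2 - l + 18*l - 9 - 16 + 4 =8*l^2 + 17*l - 21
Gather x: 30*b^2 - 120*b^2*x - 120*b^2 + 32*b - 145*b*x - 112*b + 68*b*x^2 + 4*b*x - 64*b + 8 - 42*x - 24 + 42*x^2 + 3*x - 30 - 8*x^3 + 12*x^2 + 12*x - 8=-90*b^2 - 144*b - 8*x^3 + x^2*(68*b + 54) + x*(-120*b^2 - 141*b - 27) - 54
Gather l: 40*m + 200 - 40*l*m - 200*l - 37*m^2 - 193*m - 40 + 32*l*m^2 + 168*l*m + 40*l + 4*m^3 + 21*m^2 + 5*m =l*(32*m^2 + 128*m - 160) + 4*m^3 - 16*m^2 - 148*m + 160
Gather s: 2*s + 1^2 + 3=2*s + 4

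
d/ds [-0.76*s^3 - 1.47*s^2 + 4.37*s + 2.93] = -2.28*s^2 - 2.94*s + 4.37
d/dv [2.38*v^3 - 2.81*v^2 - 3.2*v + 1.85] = 7.14*v^2 - 5.62*v - 3.2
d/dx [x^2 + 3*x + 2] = 2*x + 3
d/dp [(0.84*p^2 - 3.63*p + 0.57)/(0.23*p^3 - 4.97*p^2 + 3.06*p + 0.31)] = (-0.1932*p^4 + 1.6698*p^3 - 15.864*p^2 + 6.1866*p - 2.8695)/(0.0529*p^6 - 2.2862*p^5 + 26.1085*p^4 - 30.2738*p^3 + 6.2822*p^2 + 1.8972*p + 0.0961)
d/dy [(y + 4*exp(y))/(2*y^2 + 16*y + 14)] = (-(y + 4)*(y + 4*exp(y)) + (4*exp(y) + 1)*(y^2 + 8*y + 7)/2)/(y^2 + 8*y + 7)^2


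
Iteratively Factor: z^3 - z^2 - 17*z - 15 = (z - 5)*(z^2 + 4*z + 3) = (z - 5)*(z + 1)*(z + 3)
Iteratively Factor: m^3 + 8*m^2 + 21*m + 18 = (m + 3)*(m^2 + 5*m + 6) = (m + 2)*(m + 3)*(m + 3)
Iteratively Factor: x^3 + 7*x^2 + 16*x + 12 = (x + 2)*(x^2 + 5*x + 6) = (x + 2)^2*(x + 3)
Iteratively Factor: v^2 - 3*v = (v)*(v - 3)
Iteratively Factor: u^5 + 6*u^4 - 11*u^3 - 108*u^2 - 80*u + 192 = (u + 3)*(u^4 + 3*u^3 - 20*u^2 - 48*u + 64) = (u + 3)*(u + 4)*(u^3 - u^2 - 16*u + 16) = (u - 4)*(u + 3)*(u + 4)*(u^2 + 3*u - 4) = (u - 4)*(u + 3)*(u + 4)^2*(u - 1)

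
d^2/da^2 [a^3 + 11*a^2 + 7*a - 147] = 6*a + 22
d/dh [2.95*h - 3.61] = 2.95000000000000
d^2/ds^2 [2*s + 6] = 0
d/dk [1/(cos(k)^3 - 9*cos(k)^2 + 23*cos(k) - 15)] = (3*cos(k)^2 - 18*cos(k) + 23)*sin(k)/(cos(k)^3 - 9*cos(k)^2 + 23*cos(k) - 15)^2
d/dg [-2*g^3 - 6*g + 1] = -6*g^2 - 6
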